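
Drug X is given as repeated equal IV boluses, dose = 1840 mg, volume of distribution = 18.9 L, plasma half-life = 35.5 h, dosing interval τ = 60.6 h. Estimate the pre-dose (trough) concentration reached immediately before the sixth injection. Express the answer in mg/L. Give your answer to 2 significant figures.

C₀ per dose = Dose / Vd = 1840 / 18.9 = 97.35 mg/L
k = ln2 / t½ = 0.693147 / 35.5 = 0.01953 h⁻¹
Fraction remaining after one interval: r = e^(−kτ) = e^(−0.01953 × 60.6) = 0.3062
Before dose 6, 5 doses have been given (aged 1τ, 2τ, 3τ, 4τ, 5τ).
C_trough = C₀ × (r + r² + … + r^5) = C₀ × r(1−r^5)/(1−r)
        = 97.35 × 0.3062 × (1 − 0.002692) / (1 − 0.3062) = 42.85 mg/L

43 mg/L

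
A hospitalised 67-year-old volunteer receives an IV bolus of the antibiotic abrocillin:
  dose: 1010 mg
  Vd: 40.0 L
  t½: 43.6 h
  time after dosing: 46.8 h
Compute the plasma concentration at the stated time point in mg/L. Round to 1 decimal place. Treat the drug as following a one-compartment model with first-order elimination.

C₀ = Dose / Vd = 1010 / 40.0 = 25.25 mg/L
k = ln2 / t½ = 0.693147 / 43.6 = 0.01590 h⁻¹
C = C₀ · e^(−k·t) = 25.25 × e^(−0.01590 × 46.8)
  = 25.25 × 0.4752 = 12.00 mg/L

12.0 mg/L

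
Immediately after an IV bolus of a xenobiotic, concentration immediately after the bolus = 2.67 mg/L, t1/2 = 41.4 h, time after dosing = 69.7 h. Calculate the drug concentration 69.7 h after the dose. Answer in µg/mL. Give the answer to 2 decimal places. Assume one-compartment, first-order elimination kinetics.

k = ln2 / t½ = 0.693147 / 41.4 = 0.01674 h⁻¹
C = C₀ · e^(−k·t) = 2.670 × e^(−0.01674 × 69.7)
  = 2.670 × 0.3114 = 0.8314 mg/L
(0.8314 mg/L = 0.8314 µg/mL)

0.83 µg/mL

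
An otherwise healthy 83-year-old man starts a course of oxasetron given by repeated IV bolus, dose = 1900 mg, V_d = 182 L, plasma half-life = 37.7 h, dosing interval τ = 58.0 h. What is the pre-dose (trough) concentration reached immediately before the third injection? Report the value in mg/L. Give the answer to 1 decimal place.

4.8 mg/L

C₀ per dose = Dose / Vd = 1900 / 182 = 10.44 mg/L
k = ln2 / t½ = 0.693147 / 37.7 = 0.01839 h⁻¹
Fraction remaining after one interval: r = e^(−kτ) = e^(−0.01839 × 58.0) = 0.3442
Before dose 3, 2 doses have been given (aged 1τ, 2τ).
C_trough = C₀ × (r + r²) = 10.44 × (0.3442 + 0.1185) = 4.831 mg/L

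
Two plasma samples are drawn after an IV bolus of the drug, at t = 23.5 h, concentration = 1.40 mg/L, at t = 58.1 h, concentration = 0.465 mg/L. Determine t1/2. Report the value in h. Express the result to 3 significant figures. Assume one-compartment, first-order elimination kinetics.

21.8 h

k = ln(C₁/C₂) / (t₂ − t₁) = ln(1.40/0.465) / (58.1 − 23.5)
  = 1.102 / 34.60 = 0.03185 h⁻¹
t½ = ln2 / k = 0.693147 / 0.03185 = 21.76 h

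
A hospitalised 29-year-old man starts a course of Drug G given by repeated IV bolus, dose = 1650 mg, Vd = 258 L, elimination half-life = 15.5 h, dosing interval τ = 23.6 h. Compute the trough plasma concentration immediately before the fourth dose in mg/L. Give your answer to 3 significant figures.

3.27 mg/L

C₀ per dose = Dose / Vd = 1650 / 258 = 6.395 mg/L
k = ln2 / t½ = 0.693147 / 15.5 = 0.04472 h⁻¹
Fraction remaining after one interval: r = e^(−kτ) = e^(−0.04472 × 23.6) = 0.3481
Before dose 4, 3 doses have been given (aged 1τ, 2τ, 3τ).
C_trough = C₀ × (r + r² + … + r^3) = C₀ × r(1−r^3)/(1−r)
        = 6.395 × 0.3481 × (1 − 0.04218) / (1 − 0.3481) = 3.271 mg/L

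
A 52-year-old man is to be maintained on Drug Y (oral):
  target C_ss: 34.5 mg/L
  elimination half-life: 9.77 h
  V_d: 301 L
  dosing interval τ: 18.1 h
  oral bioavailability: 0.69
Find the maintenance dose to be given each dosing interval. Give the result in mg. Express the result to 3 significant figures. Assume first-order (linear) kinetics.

k = ln2 / t½ = 0.693147 / 9.77 = 0.07095 h⁻¹
CL = k × Vd = 0.07095 × 301 = 21.36 L/h
At steady state, F × (Dose/τ) = Css × CL.
Dose = Css × CL × τ / F = 34.5 × 21.36 × 18.1 / 0.69 = 19330 mg

19300 mg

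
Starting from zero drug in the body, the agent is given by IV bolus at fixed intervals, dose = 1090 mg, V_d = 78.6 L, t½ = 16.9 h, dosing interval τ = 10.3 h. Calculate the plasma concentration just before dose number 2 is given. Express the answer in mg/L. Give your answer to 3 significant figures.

9.09 mg/L

C₀ per dose = Dose / Vd = 1090 / 78.6 = 13.87 mg/L
k = ln2 / t½ = 0.693147 / 16.9 = 0.04101 h⁻¹
Fraction remaining after one interval: r = e^(−kτ) = e^(−0.04101 × 10.3) = 0.6555
Before dose 2, 1 dose has been given (aged 1τ).
C_trough = C₀ × r = 13.87 × 0.6555 = 9.092 mg/L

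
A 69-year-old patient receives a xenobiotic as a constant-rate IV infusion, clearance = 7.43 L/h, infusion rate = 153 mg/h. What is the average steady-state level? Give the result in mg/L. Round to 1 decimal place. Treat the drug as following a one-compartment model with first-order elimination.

At steady state Css = R₀ / CL = 153 / 7.430 = 20.59 mg/L

20.6 mg/L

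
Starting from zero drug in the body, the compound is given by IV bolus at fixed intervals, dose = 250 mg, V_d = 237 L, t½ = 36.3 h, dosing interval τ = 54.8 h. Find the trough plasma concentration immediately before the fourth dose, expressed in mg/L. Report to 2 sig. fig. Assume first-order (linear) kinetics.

C₀ per dose = Dose / Vd = 250 / 237 = 1.055 mg/L
k = ln2 / t½ = 0.693147 / 36.3 = 0.01909 h⁻¹
Fraction remaining after one interval: r = e^(−kτ) = e^(−0.01909 × 54.8) = 0.3513
Before dose 4, 3 doses have been given (aged 1τ, 2τ, 3τ).
C_trough = C₀ × (r + r² + … + r^3) = C₀ × r(1−r^3)/(1−r)
        = 1.055 × 0.3513 × (1 − 0.04335) / (1 − 0.3513) = 0.5466 mg/L

0.55 mg/L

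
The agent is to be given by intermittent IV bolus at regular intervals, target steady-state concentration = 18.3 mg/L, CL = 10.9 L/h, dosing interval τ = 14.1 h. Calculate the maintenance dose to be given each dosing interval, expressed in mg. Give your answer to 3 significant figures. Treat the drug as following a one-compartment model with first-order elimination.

2810 mg

At steady state, Dose/τ = Css × CL.
Dose = Css × CL × τ = 18.3 × 10.90 × 14.1 = 2813 mg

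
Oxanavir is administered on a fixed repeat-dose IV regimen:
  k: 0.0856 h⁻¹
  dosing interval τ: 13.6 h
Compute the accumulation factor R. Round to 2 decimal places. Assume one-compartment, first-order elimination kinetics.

1.45

e^(−kτ) = e^(−0.08560 × 13.6) = 0.3122
Accumulation ratio R = 1 / (1 − e^(−kτ)) = 1 / (1 − 0.3122) = 1.454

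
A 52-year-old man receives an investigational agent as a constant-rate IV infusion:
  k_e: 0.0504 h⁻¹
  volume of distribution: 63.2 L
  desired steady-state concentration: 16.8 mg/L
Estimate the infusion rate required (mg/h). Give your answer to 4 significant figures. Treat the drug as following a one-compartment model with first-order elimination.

53.51 mg/h

CL = k × Vd = 0.05040 × 63.2 = 3.185 L/h
At steady state, infusion rate R₀ = Css × CL = 16.8 × 3.185 = 53.51 mg/h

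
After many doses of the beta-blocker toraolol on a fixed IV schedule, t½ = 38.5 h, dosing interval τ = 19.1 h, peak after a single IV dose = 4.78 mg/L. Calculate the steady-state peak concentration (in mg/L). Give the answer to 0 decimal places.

16 mg/L

k = ln2 / t½ = 0.693147 / 38.5 = 0.01800 h⁻¹
e^(−kτ) = e^(−0.01800 × 19.1) = 0.7091
Accumulation ratio R = 1 / (1 − e^(−kτ)) = 1 / (1 − 0.7091) = 3.438
Steady-state peak = C₀ × R = 4.78 × 3.438 = 16.43 mg/L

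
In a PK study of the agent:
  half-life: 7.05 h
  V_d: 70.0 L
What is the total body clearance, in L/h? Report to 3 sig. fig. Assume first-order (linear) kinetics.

6.88 L/h

k = ln2 / t½ = 0.693147 / 7.05 = 0.09832 h⁻¹
CL = k × Vd = 0.09832 × 70.0 = 6.882 L/h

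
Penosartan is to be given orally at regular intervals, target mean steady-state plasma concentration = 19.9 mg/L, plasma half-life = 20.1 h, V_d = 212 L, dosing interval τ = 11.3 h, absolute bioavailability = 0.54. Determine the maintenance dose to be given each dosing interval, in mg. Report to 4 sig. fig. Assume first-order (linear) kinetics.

k = ln2 / t½ = 0.693147 / 20.1 = 0.03448 h⁻¹
CL = k × Vd = 0.03448 × 212 = 7.310 L/h
At steady state, F × (Dose/τ) = Css × CL.
Dose = Css × CL × τ / F = 19.9 × 7.310 × 11.3 / 0.54 = 3044 mg

3044 mg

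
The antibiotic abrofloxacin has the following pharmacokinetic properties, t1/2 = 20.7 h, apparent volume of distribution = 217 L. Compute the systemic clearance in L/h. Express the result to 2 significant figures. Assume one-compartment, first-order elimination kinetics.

7.3 L/h

k = ln2 / t½ = 0.693147 / 20.7 = 0.03349 h⁻¹
CL = k × Vd = 0.03349 × 217 = 7.267 L/h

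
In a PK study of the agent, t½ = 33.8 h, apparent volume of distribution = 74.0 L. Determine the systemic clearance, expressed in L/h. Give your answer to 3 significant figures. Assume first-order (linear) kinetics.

1.52 L/h

k = ln2 / t½ = 0.693147 / 33.8 = 0.02051 h⁻¹
CL = k × Vd = 0.02051 × 74.0 = 1.518 L/h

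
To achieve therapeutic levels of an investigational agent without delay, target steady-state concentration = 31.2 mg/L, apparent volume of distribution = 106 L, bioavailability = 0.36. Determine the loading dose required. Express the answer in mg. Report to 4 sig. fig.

LD = Css × Vd / F = 31.2 × 106 / 0.36 = 9187 mg

9187 mg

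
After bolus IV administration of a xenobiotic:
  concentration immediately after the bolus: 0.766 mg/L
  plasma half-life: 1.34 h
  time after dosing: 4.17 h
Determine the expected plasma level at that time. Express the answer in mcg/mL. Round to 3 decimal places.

k = ln2 / t½ = 0.693147 / 1.34 = 0.5173 h⁻¹
C = C₀ · e^(−k·t) = 0.7660 × e^(−0.5173 × 4.17)
  = 0.7660 × 0.1157 = 0.08863 mg/L
(0.08863 mg/L = 0.08863 mcg/mL)

0.089 mcg/mL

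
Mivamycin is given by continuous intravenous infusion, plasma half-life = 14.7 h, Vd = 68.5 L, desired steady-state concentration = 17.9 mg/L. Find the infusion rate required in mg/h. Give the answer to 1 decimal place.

k = ln2 / t½ = 0.693147 / 14.7 = 0.04715 h⁻¹
CL = k × Vd = 0.04715 × 68.5 = 3.230 L/h
At steady state, infusion rate R₀ = Css × CL = 17.9 × 3.230 = 57.82 mg/h

57.8 mg/h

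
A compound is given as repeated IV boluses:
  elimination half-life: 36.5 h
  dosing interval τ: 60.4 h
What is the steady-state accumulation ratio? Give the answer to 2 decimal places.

1.47

k = ln2 / t½ = 0.693147 / 36.5 = 0.01899 h⁻¹
e^(−kτ) = e^(−0.01899 × 60.4) = 0.3176
Accumulation ratio R = 1 / (1 − e^(−kτ)) = 1 / (1 − 0.3176) = 1.465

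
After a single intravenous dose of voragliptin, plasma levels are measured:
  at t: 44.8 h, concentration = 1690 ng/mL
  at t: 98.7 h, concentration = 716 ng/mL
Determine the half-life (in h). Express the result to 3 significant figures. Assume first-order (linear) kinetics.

k = ln(C₁/C₂) / (t₂ − t₁) = ln(1690/716) / (98.7 − 44.8)
  = 0.8588 / 53.90 = 0.01593 h⁻¹
t½ = ln2 / k = 0.693147 / 0.01593 = 43.51 h

43.5 h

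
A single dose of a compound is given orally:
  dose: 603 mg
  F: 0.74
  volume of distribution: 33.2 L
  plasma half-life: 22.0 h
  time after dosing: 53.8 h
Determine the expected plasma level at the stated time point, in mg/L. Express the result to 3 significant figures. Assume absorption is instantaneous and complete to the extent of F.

2.47 mg/L

Amount reaching circulation = F × Dose = 0.74 × 603.0 = 446.2 mg
C₀ = F·Dose / Vd = 446.2 / 33.2 = 13.44 mg/L
k = ln2 / t½ = 0.693147 / 22.0 = 0.03151 h⁻¹
C = C₀ · e^(−k·t) = 13.44 × e^(−0.03151 × 53.8)
  = 13.44 × 0.1836 = 2.468 mg/L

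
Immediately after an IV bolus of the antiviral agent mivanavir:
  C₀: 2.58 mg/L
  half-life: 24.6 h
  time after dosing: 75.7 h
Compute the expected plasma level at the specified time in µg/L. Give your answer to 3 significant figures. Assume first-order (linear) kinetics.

k = ln2 / t½ = 0.693147 / 24.6 = 0.02818 h⁻¹
C = C₀ · e^(−k·t) = 2.580 × e^(−0.02818 × 75.7)
  = 2.580 × 0.1185 = 0.3057 mg/L
Convert: 0.3057 mg/L × 1000 = 305.7 µg/L

306 µg/L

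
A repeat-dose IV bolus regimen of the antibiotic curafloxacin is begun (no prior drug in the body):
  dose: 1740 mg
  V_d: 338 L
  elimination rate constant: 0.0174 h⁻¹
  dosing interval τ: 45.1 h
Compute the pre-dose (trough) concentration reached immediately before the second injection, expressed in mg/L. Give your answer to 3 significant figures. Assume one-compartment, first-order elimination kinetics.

C₀ per dose = Dose / Vd = 1740 / 338 = 5.148 mg/L
Fraction remaining after one interval: r = e^(−kτ) = e^(−0.01740 × 45.1) = 0.4562
Before dose 2, 1 dose has been given (aged 1τ).
C_trough = C₀ × r = 5.148 × 0.4562 = 2.349 mg/L

2.35 mg/L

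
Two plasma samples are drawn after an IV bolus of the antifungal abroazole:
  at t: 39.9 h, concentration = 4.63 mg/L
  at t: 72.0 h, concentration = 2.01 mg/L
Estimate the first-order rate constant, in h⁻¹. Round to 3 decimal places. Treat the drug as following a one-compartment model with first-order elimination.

0.026 h⁻¹

k = ln(C₁/C₂) / (t₂ − t₁) = ln(4.63/2.01) / (72.0 − 39.9)
  = 0.8344 / 32.10 = 0.02599 h⁻¹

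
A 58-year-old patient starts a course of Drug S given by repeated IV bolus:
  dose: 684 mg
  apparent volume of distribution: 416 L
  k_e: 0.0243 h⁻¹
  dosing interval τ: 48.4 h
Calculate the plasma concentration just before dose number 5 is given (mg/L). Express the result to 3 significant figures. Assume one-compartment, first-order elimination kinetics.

0.727 mg/L

C₀ per dose = Dose / Vd = 684 / 416 = 1.644 mg/L
Fraction remaining after one interval: r = e^(−kτ) = e^(−0.02430 × 48.4) = 0.3085
Before dose 5, 4 doses have been given (aged 1τ, 2τ, 3τ, 4τ).
C_trough = C₀ × (r + r² + … + r^4) = C₀ × r(1−r^4)/(1−r)
        = 1.644 × 0.3085 × (1 − 0.009058) / (1 − 0.3085) = 0.7268 mg/L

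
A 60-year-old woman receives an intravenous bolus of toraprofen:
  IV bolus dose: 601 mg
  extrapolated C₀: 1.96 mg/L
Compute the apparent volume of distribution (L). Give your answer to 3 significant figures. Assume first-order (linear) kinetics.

Vd = Dose / C₀ = 601.0 / 1.96 = 306.6 L

307 L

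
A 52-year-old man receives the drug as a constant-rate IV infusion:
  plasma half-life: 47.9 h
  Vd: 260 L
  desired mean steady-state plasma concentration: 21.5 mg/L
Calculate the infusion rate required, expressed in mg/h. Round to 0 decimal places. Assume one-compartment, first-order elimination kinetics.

81 mg/h

k = ln2 / t½ = 0.693147 / 47.9 = 0.01447 h⁻¹
CL = k × Vd = 0.01447 × 260 = 3.762 L/h
At steady state, infusion rate R₀ = Css × CL = 21.5 × 3.762 = 80.88 mg/h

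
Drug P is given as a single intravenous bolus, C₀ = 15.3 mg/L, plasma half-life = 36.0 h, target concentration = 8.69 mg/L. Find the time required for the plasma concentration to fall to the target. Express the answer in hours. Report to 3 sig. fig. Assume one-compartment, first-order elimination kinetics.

k = ln2 / t½ = 0.693147 / 36.0 = 0.01925 h⁻¹
t = ln(C₀ / C) / k = ln(15.30 / 8.69) / 0.01925
  = ln(1.761) / 0.01925 = 0.5659 / 0.01925 = 29.40 h

29.4 h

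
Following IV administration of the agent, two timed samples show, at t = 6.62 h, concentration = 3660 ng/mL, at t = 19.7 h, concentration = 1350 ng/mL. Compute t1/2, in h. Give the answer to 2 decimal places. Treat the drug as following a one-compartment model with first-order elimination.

9.09 h

k = ln(C₁/C₂) / (t₂ − t₁) = ln(3660/1350) / (19.7 − 6.62)
  = 0.9974 / 13.08 = 0.07625 h⁻¹
t½ = ln2 / k = 0.693147 / 0.07625 = 9.090 h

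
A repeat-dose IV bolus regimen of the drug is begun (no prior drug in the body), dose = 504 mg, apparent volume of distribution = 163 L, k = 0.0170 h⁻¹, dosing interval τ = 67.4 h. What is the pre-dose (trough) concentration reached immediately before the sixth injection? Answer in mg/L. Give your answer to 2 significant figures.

C₀ per dose = Dose / Vd = 504 / 163 = 3.092 mg/L
Fraction remaining after one interval: r = e^(−kτ) = e^(−0.01700 × 67.4) = 0.3180
Before dose 6, 5 doses have been given (aged 1τ, 2τ, 3τ, 4τ, 5τ).
C_trough = C₀ × (r + r² + … + r^5) = C₀ × r(1−r^5)/(1−r)
        = 3.092 × 0.3180 × (1 − 0.003252) / (1 − 0.3180) = 1.437 mg/L

1.4 mg/L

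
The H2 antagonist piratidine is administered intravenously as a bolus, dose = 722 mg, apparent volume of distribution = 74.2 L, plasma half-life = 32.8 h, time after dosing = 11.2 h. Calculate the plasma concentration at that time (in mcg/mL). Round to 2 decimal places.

C₀ = Dose / Vd = 722.0 / 74.2 = 9.730 mg/L
k = ln2 / t½ = 0.693147 / 32.8 = 0.02113 h⁻¹
C = C₀ · e^(−k·t) = 9.730 × e^(−0.02113 × 11.2)
  = 9.730 × 0.7893 = 7.680 mg/L
(7.680 mg/L = 7.680 mcg/mL)

7.68 mcg/mL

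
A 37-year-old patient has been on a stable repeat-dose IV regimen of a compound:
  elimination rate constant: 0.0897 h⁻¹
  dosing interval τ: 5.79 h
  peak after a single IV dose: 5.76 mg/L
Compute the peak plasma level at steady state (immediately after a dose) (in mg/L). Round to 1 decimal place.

e^(−kτ) = e^(−0.08970 × 5.79) = 0.5949
Accumulation ratio R = 1 / (1 − e^(−kτ)) = 1 / (1 − 0.5949) = 2.469
Steady-state peak = C₀ × R = 5.76 × 2.469 = 14.22 mg/L

14.2 mg/L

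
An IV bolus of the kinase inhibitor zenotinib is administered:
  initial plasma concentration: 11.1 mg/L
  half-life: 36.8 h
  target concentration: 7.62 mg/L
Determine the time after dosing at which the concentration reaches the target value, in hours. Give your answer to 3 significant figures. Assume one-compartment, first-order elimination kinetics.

k = ln2 / t½ = 0.693147 / 36.8 = 0.01884 h⁻¹
t = ln(C₀ / C) / k = ln(11.10 / 7.62) / 0.01884
  = ln(1.457) / 0.01884 = 0.3764 / 0.01884 = 19.98 h

20.0 h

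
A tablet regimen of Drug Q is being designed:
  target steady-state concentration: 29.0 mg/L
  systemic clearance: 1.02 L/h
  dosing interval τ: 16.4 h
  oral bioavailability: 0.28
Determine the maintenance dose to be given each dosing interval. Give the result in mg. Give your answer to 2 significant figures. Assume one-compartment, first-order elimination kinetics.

1700 mg

At steady state, F × (Dose/τ) = Css × CL.
Dose = Css × CL × τ / F = 29.0 × 1.020 × 16.4 / 0.28 = 1733 mg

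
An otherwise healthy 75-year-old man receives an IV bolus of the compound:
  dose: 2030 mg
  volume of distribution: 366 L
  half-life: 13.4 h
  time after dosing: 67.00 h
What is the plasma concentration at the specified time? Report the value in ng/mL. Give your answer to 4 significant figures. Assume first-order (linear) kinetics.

C₀ = Dose / Vd = 2030 / 366 = 5.546 mg/L
k = ln2 / t½ = 0.693147 / 13.4 = 0.05173 h⁻¹
t / t½ = 67.00 / 13.4 = 5 half-lives
C = C₀ × (1/2)^5 = 5.546 × 0.03125 = 0.1733 mg/L
Convert: 0.1733 mg/L × 1000 = 173.3 ng/mL

173.3 ng/mL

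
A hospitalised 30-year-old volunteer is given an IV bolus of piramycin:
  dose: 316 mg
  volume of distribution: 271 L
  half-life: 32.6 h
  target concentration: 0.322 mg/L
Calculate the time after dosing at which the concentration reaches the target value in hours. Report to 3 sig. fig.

60.5 h

C₀ = Dose / Vd = 316.0 / 271 = 1.166 mg/L
k = ln2 / t½ = 0.693147 / 32.6 = 0.02126 h⁻¹
t = ln(C₀ / C) / k = ln(1.166 / 0.322) / 0.02126
  = ln(3.621) / 0.02126 = 1.287 / 0.02126 = 60.54 h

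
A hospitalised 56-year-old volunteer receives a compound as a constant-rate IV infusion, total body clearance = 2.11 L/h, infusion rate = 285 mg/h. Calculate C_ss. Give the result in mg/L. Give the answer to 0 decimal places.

At steady state Css = R₀ / CL = 285 / 2.110 = 135.1 mg/L

135 mg/L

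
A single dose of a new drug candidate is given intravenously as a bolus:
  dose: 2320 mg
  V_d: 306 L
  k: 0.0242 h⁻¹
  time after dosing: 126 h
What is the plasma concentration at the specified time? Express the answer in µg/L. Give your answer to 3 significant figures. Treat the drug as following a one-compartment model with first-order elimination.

359 µg/L

C₀ = Dose / Vd = 2320 / 306 = 7.582 mg/L
C = C₀ · e^(−k·t) = 7.582 × e^(−0.02420 × 126)
  = 7.582 × 0.04740 = 0.3594 mg/L
Convert: 0.3594 mg/L × 1000 = 359.4 µg/L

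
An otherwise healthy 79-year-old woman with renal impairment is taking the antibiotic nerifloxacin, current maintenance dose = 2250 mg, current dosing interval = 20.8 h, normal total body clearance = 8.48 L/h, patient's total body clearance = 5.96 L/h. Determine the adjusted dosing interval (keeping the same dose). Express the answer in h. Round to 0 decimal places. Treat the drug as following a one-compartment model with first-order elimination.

30 h

To keep the same average steady-state level, dosing rate must scale with clearance.
CL ratio = 5.96 / 8.48 = 0.7028
New interval (same dose) = 20.8 / 0.7028 = 29.60 h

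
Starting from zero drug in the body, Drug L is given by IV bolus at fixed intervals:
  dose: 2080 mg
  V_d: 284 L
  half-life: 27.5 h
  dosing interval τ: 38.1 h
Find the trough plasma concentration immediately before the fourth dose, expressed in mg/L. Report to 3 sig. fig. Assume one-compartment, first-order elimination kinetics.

4.29 mg/L

C₀ per dose = Dose / Vd = 2080 / 284 = 7.324 mg/L
k = ln2 / t½ = 0.693147 / 27.5 = 0.02521 h⁻¹
Fraction remaining after one interval: r = e^(−kτ) = e^(−0.02521 × 38.1) = 0.3827
Before dose 4, 3 doses have been given (aged 1τ, 2τ, 3τ).
C_trough = C₀ × (r + r² + … + r^3) = C₀ × r(1−r^3)/(1−r)
        = 7.324 × 0.3827 × (1 − 0.05605) / (1 − 0.3827) = 4.286 mg/L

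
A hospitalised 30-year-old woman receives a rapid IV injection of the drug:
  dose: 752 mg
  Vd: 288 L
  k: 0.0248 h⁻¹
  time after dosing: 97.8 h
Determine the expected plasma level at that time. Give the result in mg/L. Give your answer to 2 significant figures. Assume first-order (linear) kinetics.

0.23 mg/L

C₀ = Dose / Vd = 752.0 / 288 = 2.611 mg/L
C = C₀ · e^(−k·t) = 2.611 × e^(−0.02480 × 97.8)
  = 2.611 × 0.08844 = 0.2309 mg/L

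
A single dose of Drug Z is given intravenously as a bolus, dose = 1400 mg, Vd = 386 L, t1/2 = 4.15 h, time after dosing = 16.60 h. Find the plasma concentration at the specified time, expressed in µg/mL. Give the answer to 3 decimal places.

0.227 µg/mL

C₀ = Dose / Vd = 1400 / 386 = 3.627 mg/L
k = ln2 / t½ = 0.693147 / 4.15 = 0.1670 h⁻¹
t / t½ = 16.60 / 4.15 = 4 half-lives
C = C₀ × (1/2)^4 = 3.627 × 0.06250 = 0.2267 mg/L
(0.2267 mg/L = 0.2267 µg/mL)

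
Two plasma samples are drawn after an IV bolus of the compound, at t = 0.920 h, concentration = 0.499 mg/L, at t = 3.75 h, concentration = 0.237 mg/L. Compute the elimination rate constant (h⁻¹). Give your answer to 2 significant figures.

k = ln(C₁/C₂) / (t₂ − t₁) = ln(0.499/0.237) / (3.75 − 0.920)
  = 0.7445 / 2.830 = 0.2631 h⁻¹

0.26 h⁻¹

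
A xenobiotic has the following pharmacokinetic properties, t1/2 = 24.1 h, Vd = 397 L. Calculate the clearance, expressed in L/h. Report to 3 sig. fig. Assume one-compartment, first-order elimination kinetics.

11.4 L/h

k = ln2 / t½ = 0.693147 / 24.1 = 0.02876 h⁻¹
CL = k × Vd = 0.02876 × 397 = 11.42 L/h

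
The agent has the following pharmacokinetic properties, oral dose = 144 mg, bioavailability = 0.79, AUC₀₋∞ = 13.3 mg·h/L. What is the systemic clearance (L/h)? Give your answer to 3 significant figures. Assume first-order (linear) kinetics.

CL = F·Dose / AUC = 0.79 × 144 / 13.3 = 8.553 L/h

8.55 L/h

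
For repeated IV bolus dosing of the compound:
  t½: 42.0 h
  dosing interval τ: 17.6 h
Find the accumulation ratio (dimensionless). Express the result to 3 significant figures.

k = ln2 / t½ = 0.693147 / 42.0 = 0.01650 h⁻¹
e^(−kτ) = e^(−0.01650 × 17.6) = 0.7480
Accumulation ratio R = 1 / (1 − e^(−kτ)) = 1 / (1 − 0.7480) = 3.968

3.97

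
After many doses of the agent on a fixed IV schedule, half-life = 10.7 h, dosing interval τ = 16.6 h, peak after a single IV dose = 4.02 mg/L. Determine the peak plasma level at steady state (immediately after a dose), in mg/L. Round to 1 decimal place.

k = ln2 / t½ = 0.693147 / 10.7 = 0.06478 h⁻¹
e^(−kτ) = e^(−0.06478 × 16.6) = 0.3412
Accumulation ratio R = 1 / (1 − e^(−kτ)) = 1 / (1 − 0.3412) = 1.518
Steady-state peak = C₀ × R = 4.02 × 1.518 = 6.102 mg/L

6.1 mg/L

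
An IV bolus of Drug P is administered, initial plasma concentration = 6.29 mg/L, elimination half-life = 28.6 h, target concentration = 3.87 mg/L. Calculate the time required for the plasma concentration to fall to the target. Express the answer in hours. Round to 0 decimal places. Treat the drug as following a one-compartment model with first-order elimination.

20 h

k = ln2 / t½ = 0.693147 / 28.6 = 0.02424 h⁻¹
t = ln(C₀ / C) / k = ln(6.290 / 3.87) / 0.02424
  = ln(1.625) / 0.02424 = 0.4855 / 0.02424 = 20.03 h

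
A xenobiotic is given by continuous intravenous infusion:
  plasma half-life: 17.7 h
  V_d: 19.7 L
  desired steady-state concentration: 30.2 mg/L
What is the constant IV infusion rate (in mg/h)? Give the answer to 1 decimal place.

23.3 mg/h

k = ln2 / t½ = 0.693147 / 17.7 = 0.03916 h⁻¹
CL = k × Vd = 0.03916 × 19.7 = 0.7715 L/h
At steady state, infusion rate R₀ = Css × CL = 30.2 × 0.7715 = 23.30 mg/h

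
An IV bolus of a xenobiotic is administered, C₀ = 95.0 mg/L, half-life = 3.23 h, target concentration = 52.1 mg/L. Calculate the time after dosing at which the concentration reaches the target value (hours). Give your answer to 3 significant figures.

k = ln2 / t½ = 0.693147 / 3.23 = 0.2146 h⁻¹
t = ln(C₀ / C) / k = ln(95.00 / 52.1) / 0.2146
  = ln(1.823) / 0.2146 = 0.6005 / 0.2146 = 2.798 h

2.80 h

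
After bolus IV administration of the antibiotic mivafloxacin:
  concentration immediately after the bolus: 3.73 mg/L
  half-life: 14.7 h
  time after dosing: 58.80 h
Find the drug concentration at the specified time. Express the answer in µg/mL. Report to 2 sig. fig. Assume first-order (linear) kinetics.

0.23 µg/mL

k = ln2 / t½ = 0.693147 / 14.7 = 0.04715 h⁻¹
t / t½ = 58.80 / 14.7 = 4 half-lives
C = C₀ × (1/2)^4 = 3.730 × 0.06250 = 0.2331 mg/L
(0.2331 mg/L = 0.2331 µg/mL)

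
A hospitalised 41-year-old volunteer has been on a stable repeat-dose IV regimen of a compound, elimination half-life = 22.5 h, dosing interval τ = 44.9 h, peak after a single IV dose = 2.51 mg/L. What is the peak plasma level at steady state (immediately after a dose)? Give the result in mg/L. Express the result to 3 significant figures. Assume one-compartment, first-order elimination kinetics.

k = ln2 / t½ = 0.693147 / 22.5 = 0.03081 h⁻¹
e^(−kτ) = e^(−0.03081 × 44.9) = 0.2507
Accumulation ratio R = 1 / (1 − e^(−kτ)) = 1 / (1 − 0.2507) = 1.335
Steady-state peak = C₀ × R = 2.51 × 1.335 = 3.351 mg/L

3.35 mg/L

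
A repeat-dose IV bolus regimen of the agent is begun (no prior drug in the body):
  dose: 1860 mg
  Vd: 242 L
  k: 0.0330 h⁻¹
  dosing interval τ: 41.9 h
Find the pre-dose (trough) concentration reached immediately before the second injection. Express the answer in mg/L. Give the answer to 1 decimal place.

1.9 mg/L

C₀ per dose = Dose / Vd = 1860 / 242 = 7.686 mg/L
Fraction remaining after one interval: r = e^(−kτ) = e^(−0.03300 × 41.9) = 0.2509
Before dose 2, 1 dose has been given (aged 1τ).
C_trough = C₀ × r = 7.686 × 0.2509 = 1.928 mg/L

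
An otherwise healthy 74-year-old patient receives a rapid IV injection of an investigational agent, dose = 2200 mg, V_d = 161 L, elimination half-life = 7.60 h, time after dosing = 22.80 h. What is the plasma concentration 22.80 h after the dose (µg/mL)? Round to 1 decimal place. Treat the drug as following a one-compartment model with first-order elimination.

C₀ = Dose / Vd = 2200 / 161 = 13.66 mg/L
k = ln2 / t½ = 0.693147 / 7.60 = 0.09120 h⁻¹
t / t½ = 22.80 / 7.60 = 3 half-lives
C = C₀ × (1/2)^3 = 13.66 × 0.1250 = 1.708 mg/L
(1.708 mg/L = 1.708 µg/mL)

1.7 µg/mL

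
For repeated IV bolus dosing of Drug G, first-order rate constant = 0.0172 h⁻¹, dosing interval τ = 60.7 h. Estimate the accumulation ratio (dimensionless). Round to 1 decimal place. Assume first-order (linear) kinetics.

1.5

e^(−kτ) = e^(−0.01720 × 60.7) = 0.3520
Accumulation ratio R = 1 / (1 − e^(−kτ)) = 1 / (1 − 0.3520) = 1.543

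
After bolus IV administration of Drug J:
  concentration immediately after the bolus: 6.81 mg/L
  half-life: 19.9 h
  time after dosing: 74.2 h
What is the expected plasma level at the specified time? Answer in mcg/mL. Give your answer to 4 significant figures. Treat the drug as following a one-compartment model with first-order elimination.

0.5137 mcg/mL

k = ln2 / t½ = 0.693147 / 19.9 = 0.03483 h⁻¹
C = C₀ · e^(−k·t) = 6.810 × e^(−0.03483 × 74.2)
  = 6.810 × 0.07544 = 0.5137 mg/L
(0.5137 mg/L = 0.5137 mcg/mL)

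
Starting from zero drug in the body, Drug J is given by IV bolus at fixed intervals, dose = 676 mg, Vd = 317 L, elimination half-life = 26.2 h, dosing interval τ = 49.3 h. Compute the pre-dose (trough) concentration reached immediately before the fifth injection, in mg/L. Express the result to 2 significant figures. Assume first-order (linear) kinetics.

0.79 mg/L

C₀ per dose = Dose / Vd = 676 / 317 = 2.132 mg/L
k = ln2 / t½ = 0.693147 / 26.2 = 0.02646 h⁻¹
Fraction remaining after one interval: r = e^(−kτ) = e^(−0.02646 × 49.3) = 0.2713
Before dose 5, 4 doses have been given (aged 1τ, 2τ, 3τ, 4τ).
C_trough = C₀ × (r + r² + … + r^4) = C₀ × r(1−r^4)/(1−r)
        = 2.132 × 0.2713 × (1 − 0.005418) / (1 − 0.2713) = 0.7895 mg/L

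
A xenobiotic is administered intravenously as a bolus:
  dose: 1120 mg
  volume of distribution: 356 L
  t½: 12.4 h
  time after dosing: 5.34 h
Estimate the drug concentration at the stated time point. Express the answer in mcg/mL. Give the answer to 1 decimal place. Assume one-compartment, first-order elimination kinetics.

2.3 mcg/mL

C₀ = Dose / Vd = 1120 / 356 = 3.146 mg/L
k = ln2 / t½ = 0.693147 / 12.4 = 0.05590 h⁻¹
C = C₀ · e^(−k·t) = 3.146 × e^(−0.05590 × 5.34)
  = 3.146 × 0.7419 = 2.334 mg/L
(2.334 mg/L = 2.334 mcg/mL)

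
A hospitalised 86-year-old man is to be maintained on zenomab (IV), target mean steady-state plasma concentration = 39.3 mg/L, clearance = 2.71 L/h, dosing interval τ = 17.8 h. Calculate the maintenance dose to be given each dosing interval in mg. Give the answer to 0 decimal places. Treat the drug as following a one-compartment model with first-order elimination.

At steady state, Dose/τ = Css × CL.
Dose = Css × CL × τ = 39.3 × 2.710 × 17.8 = 1896 mg

1896 mg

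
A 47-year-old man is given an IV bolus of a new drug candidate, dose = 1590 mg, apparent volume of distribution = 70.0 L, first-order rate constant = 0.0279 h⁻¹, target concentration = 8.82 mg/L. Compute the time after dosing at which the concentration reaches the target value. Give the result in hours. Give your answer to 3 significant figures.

C₀ = Dose / Vd = 1590 / 70.0 = 22.71 mg/L
t = ln(C₀ / C) / k = ln(22.71 / 8.82) / 0.02790
  = ln(2.575) / 0.02790 = 0.9458 / 0.02790 = 33.90 h

33.9 h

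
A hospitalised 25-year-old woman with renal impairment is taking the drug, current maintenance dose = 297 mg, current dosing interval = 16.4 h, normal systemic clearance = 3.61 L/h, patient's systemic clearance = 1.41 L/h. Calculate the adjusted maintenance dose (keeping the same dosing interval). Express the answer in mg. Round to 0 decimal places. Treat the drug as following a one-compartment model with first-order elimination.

To keep the same average steady-state level, dosing rate must scale with clearance.
CL ratio = 1.41 / 3.61 = 0.3906
New dose (same interval) = 297 × 0.3906 = 116.0 mg

116 mg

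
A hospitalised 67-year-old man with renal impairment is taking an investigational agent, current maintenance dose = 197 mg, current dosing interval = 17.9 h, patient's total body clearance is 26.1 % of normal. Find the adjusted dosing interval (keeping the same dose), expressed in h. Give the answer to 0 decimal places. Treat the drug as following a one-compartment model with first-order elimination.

To keep the same average steady-state level, dosing rate must scale with clearance.
CL ratio = 26.1 / 100 = 0.2610
New interval (same dose) = 17.9 / 0.2610 = 68.58 h

69 h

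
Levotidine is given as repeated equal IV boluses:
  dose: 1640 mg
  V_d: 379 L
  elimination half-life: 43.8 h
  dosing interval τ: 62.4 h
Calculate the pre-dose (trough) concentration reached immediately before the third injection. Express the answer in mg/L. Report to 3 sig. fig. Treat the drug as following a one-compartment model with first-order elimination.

2.21 mg/L

C₀ per dose = Dose / Vd = 1640 / 379 = 4.327 mg/L
k = ln2 / t½ = 0.693147 / 43.8 = 0.01583 h⁻¹
Fraction remaining after one interval: r = e^(−kτ) = e^(−0.01583 × 62.4) = 0.3724
Before dose 3, 2 doses have been given (aged 1τ, 2τ).
C_trough = C₀ × (r + r²) = 4.327 × (0.3724 + 0.1387) = 2.212 mg/L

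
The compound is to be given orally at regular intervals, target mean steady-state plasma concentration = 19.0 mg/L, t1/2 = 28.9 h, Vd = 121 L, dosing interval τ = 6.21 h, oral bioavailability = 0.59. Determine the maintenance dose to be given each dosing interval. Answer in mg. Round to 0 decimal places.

k = ln2 / t½ = 0.693147 / 28.9 = 0.02398 h⁻¹
CL = k × Vd = 0.02398 × 121 = 2.902 L/h
At steady state, F × (Dose/τ) = Css × CL.
Dose = Css × CL × τ / F = 19.0 × 2.902 × 6.21 / 0.59 = 580.4 mg

580 mg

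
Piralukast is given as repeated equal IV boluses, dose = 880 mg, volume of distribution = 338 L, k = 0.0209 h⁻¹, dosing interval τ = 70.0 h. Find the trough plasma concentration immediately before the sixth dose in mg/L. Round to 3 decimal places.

0.784 mg/L

C₀ per dose = Dose / Vd = 880 / 338 = 2.604 mg/L
Fraction remaining after one interval: r = e^(−kτ) = e^(−0.02090 × 70.0) = 0.2315
Before dose 6, 5 doses have been given (aged 1τ, 2τ, 3τ, 4τ, 5τ).
C_trough = C₀ × (r + r² + … + r^5) = C₀ × r(1−r^5)/(1−r)
        = 2.604 × 0.2315 × (1 − 0.0006649) / (1 − 0.2315) = 0.7839 mg/L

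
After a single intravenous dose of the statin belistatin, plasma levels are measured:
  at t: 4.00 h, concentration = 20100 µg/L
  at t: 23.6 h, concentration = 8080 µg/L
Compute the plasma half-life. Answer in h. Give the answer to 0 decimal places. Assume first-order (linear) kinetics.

k = ln(C₁/C₂) / (t₂ − t₁) = ln(20100/8080) / (23.6 − 4.00)
  = 0.9113 / 19.60 = 0.04649 h⁻¹
t½ = ln2 / k = 0.693147 / 0.04649 = 14.91 h

15 h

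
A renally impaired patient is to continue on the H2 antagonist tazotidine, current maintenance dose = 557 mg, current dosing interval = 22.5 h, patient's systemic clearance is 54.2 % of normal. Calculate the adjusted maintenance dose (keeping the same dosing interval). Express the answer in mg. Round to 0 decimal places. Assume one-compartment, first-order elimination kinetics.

To keep the same average steady-state level, dosing rate must scale with clearance.
CL ratio = 54.2 / 100 = 0.5420
New dose (same interval) = 557 × 0.5420 = 301.9 mg

302 mg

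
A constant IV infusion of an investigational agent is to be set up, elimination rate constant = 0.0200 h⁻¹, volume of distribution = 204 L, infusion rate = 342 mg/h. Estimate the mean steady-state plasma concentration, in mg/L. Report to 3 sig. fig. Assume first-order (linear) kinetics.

83.8 mg/L

CL = k × Vd = 0.02000 × 204 = 4.080 L/h
At steady state Css = R₀ / CL = 342 / 4.080 = 83.82 mg/L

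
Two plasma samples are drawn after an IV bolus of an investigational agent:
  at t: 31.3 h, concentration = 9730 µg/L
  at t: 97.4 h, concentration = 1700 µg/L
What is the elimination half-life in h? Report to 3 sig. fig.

26.3 h

k = ln(C₁/C₂) / (t₂ − t₁) = ln(9730/1700) / (97.4 − 31.3)
  = 1.745 / 66.10 = 0.02640 h⁻¹
t½ = ln2 / k = 0.693147 / 0.02640 = 26.26 h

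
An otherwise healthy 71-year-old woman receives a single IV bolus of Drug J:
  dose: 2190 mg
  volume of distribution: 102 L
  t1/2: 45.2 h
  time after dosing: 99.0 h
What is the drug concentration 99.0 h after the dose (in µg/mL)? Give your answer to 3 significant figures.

C₀ = Dose / Vd = 2190 / 102 = 21.47 mg/L
k = ln2 / t½ = 0.693147 / 45.2 = 0.01534 h⁻¹
C = C₀ · e^(−k·t) = 21.47 × e^(−0.01534 × 99.0)
  = 21.47 × 0.2190 = 4.702 mg/L
(4.702 mg/L = 4.702 µg/mL)

4.70 µg/mL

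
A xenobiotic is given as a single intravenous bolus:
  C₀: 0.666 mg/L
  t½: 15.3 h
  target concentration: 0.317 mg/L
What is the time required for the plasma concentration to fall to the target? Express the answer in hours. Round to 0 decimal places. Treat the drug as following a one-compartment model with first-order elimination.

k = ln2 / t½ = 0.693147 / 15.3 = 0.04530 h⁻¹
t = ln(C₀ / C) / k = ln(0.6660 / 0.317) / 0.04530
  = ln(2.101) / 0.04530 = 0.7424 / 0.04530 = 16.39 h

16 h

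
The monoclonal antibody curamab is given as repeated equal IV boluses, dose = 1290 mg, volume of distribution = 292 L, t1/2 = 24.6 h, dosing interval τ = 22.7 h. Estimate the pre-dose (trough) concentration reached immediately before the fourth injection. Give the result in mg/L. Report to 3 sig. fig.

4.21 mg/L

C₀ per dose = Dose / Vd = 1290 / 292 = 4.418 mg/L
k = ln2 / t½ = 0.693147 / 24.6 = 0.02818 h⁻¹
Fraction remaining after one interval: r = e^(−kτ) = e^(−0.02818 × 22.7) = 0.5275
Before dose 4, 3 doses have been given (aged 1τ, 2τ, 3τ).
C_trough = C₀ × (r + r² + … + r^3) = C₀ × r(1−r^3)/(1−r)
        = 4.418 × 0.5275 × (1 − 0.1468) / (1 − 0.5275) = 4.208 mg/L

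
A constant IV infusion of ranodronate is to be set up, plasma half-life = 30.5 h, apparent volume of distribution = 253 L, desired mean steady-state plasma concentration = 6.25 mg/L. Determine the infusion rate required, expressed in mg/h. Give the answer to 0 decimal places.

36 mg/h

k = ln2 / t½ = 0.693147 / 30.5 = 0.02273 h⁻¹
CL = k × Vd = 0.02273 × 253 = 5.751 L/h
At steady state, infusion rate R₀ = Css × CL = 6.25 × 5.751 = 35.94 mg/h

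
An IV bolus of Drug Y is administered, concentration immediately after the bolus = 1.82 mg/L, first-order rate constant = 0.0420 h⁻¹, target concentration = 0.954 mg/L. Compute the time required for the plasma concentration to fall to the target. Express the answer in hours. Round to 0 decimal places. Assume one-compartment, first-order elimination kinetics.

15 h

t = ln(C₀ / C) / k = ln(1.820 / 0.954) / 0.04200
  = ln(1.908) / 0.04200 = 0.6461 / 0.04200 = 15.38 h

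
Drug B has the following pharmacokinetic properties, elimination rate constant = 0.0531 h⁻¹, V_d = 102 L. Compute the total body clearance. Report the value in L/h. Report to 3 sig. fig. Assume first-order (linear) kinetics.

5.42 L/h

CL = k × Vd = 0.0531 × 102 = 5.416 L/h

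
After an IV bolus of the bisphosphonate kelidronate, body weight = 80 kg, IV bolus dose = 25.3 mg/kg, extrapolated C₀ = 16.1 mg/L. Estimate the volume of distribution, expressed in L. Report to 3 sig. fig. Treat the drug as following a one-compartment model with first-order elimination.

126 L

Dose = 25.3 × 80 = 2024 mg
Vd = Dose / C₀ = 2024 / 16.1 = 125.7 L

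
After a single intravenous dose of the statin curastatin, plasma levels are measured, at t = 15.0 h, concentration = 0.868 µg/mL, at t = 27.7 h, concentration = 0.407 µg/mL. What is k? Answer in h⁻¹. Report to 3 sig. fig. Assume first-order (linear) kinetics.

k = ln(C₁/C₂) / (t₂ − t₁) = ln(0.868/0.407) / (27.7 − 15.0)
  = 0.7574 / 12.70 = 0.05964 h⁻¹

0.0596 h⁻¹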